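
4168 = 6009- 1841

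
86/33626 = 1/391=0.00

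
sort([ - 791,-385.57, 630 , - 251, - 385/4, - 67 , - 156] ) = [ - 791, - 385.57 , - 251, - 156, - 385/4, - 67, 630 ]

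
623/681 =623/681  =  0.91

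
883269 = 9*98141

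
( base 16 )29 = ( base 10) 41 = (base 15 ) 2B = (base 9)45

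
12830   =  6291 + 6539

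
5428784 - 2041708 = 3387076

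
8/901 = 8/901 = 0.01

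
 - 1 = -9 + 8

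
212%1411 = 212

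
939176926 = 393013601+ 546163325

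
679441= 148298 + 531143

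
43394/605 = 71+439/605 = 71.73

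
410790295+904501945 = 1315292240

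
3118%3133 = 3118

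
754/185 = 754/185  =  4.08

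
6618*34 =225012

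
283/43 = 283/43 = 6.58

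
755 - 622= 133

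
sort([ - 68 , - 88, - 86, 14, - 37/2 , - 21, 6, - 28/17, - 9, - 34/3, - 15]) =[  -  88, - 86 , - 68, - 21, - 37/2, - 15, - 34/3, - 9, - 28/17, 6, 14] 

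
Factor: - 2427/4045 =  -3^1*5^( - 1 ) =- 3/5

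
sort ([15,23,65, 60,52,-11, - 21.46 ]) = [ - 21.46, - 11,  15, 23,52,60 , 65 ]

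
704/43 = 704/43 = 16.37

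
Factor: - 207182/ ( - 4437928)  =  2^( - 2) *11^(-1 )*29^(- 1 )*37^(-1)*47^(- 1) *103591^1 = 103591/2218964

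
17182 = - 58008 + 75190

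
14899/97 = 153 + 58/97 = 153.60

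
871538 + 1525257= 2396795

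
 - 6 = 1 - 7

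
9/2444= 9/2444 = 0.00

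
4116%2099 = 2017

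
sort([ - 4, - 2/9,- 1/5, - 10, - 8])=[ - 10 ,-8, - 4, - 2/9,-1/5] 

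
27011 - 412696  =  -385685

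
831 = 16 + 815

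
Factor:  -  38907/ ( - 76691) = 3^3*11^1 * 53^( - 1 )*131^1*1447^(-1)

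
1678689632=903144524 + 775545108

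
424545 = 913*465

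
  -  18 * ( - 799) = 14382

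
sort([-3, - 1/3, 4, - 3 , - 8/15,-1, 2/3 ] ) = [ - 3, - 3, - 1, - 8/15, - 1/3 , 2/3,4] 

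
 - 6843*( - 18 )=123174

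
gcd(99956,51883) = 1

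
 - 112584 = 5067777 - 5180361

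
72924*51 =3719124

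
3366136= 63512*53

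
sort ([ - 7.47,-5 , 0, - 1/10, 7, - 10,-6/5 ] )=[ - 10,  -  7.47, - 5,-6/5, - 1/10,  0  ,  7 ] 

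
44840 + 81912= 126752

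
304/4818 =152/2409 = 0.06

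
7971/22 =362 + 7/22 = 362.32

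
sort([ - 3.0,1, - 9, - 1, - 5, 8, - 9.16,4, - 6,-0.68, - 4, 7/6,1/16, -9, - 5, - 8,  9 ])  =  [  -  9.16, - 9, - 9, - 8, - 6, - 5, - 5,- 4,- 3.0,  -  1 ,-0.68, 1/16, 1 , 7/6,  4, 8,9 ] 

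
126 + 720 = 846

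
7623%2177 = 1092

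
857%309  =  239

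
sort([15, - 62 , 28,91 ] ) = [ - 62 , 15  ,  28,91 ] 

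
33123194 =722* 45877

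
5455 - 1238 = 4217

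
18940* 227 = 4299380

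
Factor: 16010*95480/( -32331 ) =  - 1528634800/32331 = - 2^4*3^ ( - 1)* 5^2*7^1*11^1 * 13^(  -  1 ) *31^1*829^(  -  1 )* 1601^1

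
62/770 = 31/385 = 0.08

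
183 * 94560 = 17304480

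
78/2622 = 13/437 = 0.03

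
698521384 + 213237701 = 911759085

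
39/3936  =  13/1312 = 0.01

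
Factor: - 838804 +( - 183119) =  - 3^3*7^1 * 5407^1 = - 1021923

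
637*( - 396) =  - 252252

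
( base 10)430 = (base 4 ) 12232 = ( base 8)656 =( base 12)2ba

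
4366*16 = 69856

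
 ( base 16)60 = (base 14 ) 6c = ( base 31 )33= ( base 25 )3L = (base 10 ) 96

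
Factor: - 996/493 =-2^2*3^1 * 17^(-1)*29^(  -  1 )*83^1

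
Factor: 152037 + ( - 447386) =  - 295349 = - 263^1 * 1123^1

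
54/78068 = 27/39034= 0.00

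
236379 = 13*18183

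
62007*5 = 310035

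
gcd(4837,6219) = 691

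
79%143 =79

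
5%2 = 1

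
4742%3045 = 1697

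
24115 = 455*53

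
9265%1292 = 221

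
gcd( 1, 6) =1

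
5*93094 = 465470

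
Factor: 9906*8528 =2^5*3^1*13^2 * 41^1*127^1  =  84478368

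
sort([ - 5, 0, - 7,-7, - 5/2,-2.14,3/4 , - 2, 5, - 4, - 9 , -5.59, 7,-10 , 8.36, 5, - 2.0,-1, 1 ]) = [-10, - 9,  -  7, - 7 , - 5.59,-5 , - 4, - 5/2, - 2.14, - 2, - 2.0,  -  1, 0 , 3/4, 1, 5, 5,7,8.36]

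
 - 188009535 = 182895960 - 370905495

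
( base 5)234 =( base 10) 69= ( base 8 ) 105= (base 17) 41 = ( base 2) 1000101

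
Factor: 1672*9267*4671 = 2^3 * 3^4 * 11^1*19^1 * 173^1 * 3089^1 = 72374454504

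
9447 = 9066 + 381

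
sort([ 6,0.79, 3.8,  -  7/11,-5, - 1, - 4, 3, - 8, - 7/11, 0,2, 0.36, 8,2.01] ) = [ - 8, - 5 , - 4, - 1,-7/11, - 7/11, 0,0.36, 0.79,2,2.01, 3,3.8,6, 8 ]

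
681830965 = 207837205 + 473993760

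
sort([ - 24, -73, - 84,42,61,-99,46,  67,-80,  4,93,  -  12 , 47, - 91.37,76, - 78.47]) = [-99, - 91.37, - 84, - 80, - 78.47 , - 73, - 24, - 12, 4 , 42,46,  47, 61,67, 76, 93 ] 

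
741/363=2  +  5/121 = 2.04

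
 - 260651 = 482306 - 742957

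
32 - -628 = 660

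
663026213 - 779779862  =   - 116753649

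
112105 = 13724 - - 98381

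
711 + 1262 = 1973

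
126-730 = -604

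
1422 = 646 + 776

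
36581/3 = 12193  +  2/3 = 12193.67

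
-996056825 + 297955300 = -698101525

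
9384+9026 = 18410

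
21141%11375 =9766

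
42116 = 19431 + 22685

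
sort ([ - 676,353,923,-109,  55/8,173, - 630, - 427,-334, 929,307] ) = [-676,-630, - 427, - 334, - 109,55/8 , 173,307, 353,923, 929] 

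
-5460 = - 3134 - 2326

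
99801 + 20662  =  120463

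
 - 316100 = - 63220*5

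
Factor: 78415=5^1*15683^1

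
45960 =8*5745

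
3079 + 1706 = 4785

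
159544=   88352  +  71192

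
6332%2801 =730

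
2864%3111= 2864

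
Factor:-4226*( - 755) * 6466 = 20630613580  =  2^2*5^1*53^1*61^1*151^1*2113^1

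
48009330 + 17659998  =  65669328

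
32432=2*16216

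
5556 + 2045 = 7601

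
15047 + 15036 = 30083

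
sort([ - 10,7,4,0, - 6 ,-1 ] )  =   [ - 10, - 6, - 1,0, 4,7]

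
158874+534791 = 693665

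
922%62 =54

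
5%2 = 1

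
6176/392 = 15 + 37/49 = 15.76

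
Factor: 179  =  179^1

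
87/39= 29/13= 2.23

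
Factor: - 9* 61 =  - 549=-3^2 * 61^1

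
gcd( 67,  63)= 1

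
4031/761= 5+226/761 = 5.30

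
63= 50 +13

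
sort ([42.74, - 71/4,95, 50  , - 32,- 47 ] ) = [  -  47, - 32 , - 71/4, 42.74, 50,95] 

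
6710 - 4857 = 1853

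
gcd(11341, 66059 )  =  1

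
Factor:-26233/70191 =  - 37/99 = - 3^( - 2)*11^ ( - 1 )*37^1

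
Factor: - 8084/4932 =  - 3^(  -  2)*43^1*47^1 * 137^( - 1)  =  - 2021/1233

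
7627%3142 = 1343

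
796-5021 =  - 4225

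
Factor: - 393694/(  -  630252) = 461/738= 2^(-1 )*3^( - 2)*41^( - 1)  *  461^1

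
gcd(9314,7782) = 2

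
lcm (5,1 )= 5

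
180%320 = 180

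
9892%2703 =1783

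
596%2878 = 596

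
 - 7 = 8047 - 8054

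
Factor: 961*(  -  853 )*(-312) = 255756696  =  2^3*3^1*13^1*31^2*853^1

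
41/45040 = 41/45040 = 0.00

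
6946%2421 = 2104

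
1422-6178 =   -  4756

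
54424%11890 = 6864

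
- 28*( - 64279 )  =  1799812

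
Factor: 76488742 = 2^1*11^1*3476761^1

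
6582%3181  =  220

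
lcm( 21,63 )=63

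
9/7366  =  9/7366 = 0.00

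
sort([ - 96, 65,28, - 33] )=[ - 96,-33,28 , 65 ] 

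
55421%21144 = 13133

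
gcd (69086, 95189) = 1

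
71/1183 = 71/1183 = 0.06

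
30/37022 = 15/18511=0.00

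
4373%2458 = 1915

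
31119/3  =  10373 = 10373.00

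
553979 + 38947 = 592926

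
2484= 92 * 27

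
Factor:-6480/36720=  - 3^1*17^( - 1)=- 3/17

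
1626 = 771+855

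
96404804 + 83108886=179513690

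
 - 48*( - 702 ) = 33696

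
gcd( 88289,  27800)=1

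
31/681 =31/681 = 0.05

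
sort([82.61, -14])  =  [ - 14, 82.61]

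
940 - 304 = 636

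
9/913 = 9/913 = 0.01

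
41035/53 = 774 + 13/53 = 774.25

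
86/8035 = 86/8035 =0.01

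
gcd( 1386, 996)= 6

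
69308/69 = 1004+ 32/69  =  1004.46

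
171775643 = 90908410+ 80867233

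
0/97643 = 0 =0.00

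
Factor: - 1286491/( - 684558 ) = 2^(-1)*3^(  -  3)*7^( - 1 )*1811^( - 1)*1286491^1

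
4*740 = 2960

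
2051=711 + 1340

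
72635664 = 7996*9084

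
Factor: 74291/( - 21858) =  - 2^ ( - 1)*3^(  -  1)*7^1 * 3643^( - 1) * 10613^1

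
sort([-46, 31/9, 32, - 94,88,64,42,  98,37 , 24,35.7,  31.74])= [ - 94,-46, 31/9,24,31.74,  32, 35.7,37,42,64, 88,98]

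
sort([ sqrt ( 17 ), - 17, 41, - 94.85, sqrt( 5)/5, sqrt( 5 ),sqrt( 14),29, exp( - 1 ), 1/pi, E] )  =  [-94.85, - 17, 1/pi, exp(-1 ),sqrt( 5)/5, sqrt( 5), E, sqrt( 14), sqrt( 17 ), 29, 41]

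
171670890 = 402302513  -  230631623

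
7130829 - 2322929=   4807900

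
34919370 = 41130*849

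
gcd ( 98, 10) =2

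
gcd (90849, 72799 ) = 1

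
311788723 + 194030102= 505818825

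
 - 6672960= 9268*( - 720) 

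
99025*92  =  9110300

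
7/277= 7/277 = 0.03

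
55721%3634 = 1211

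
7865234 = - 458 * ( - 17173 )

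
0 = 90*0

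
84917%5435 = 3392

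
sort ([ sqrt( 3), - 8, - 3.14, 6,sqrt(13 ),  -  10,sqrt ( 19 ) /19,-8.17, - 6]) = [ - 10,-8.17, - 8,- 6, - 3.14,sqrt( 19)/19,  sqrt( 3),sqrt( 13 ),6] 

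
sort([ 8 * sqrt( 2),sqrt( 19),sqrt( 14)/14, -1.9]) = [ - 1.9,sqrt(14) /14,  sqrt(19 ),8*sqrt(2)]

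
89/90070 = 89/90070 = 0.00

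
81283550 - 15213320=66070230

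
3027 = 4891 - 1864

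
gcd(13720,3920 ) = 1960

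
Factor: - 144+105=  - 3^1 * 13^1=- 39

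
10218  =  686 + 9532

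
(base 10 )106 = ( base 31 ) 3d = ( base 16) 6a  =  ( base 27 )3p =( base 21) 51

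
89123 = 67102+22021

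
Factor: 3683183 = 7^2*75167^1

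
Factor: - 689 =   -  13^1 *53^1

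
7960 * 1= 7960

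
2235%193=112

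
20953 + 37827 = 58780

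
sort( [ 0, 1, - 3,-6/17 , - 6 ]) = [ - 6, - 3, - 6/17, 0,1]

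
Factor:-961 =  - 31^2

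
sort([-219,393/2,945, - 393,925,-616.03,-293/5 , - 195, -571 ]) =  [ - 616.03, - 571, - 393,-219, -195,-293/5, 393/2, 925 , 945 ]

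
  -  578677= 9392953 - 9971630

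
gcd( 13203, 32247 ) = 9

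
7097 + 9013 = 16110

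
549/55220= 549/55220  =  0.01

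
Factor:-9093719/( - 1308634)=2^( -1) * 31^ (-1) * 21107^( - 1 )*9093719^1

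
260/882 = 130/441 = 0.29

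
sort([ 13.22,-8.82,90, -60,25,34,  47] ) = [ - 60,-8.82 , 13.22, 25, 34, 47, 90]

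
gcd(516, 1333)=43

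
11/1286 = 11/1286 = 0.01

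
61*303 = 18483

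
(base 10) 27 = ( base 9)30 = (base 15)1C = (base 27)10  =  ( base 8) 33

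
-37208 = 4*( - 9302)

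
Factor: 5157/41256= 2^( - 3) = 1/8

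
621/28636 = 621/28636 = 0.02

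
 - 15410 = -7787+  - 7623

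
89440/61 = 1466 + 14/61=1466.23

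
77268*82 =6335976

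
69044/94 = 34522/47  =  734.51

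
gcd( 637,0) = 637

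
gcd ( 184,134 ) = 2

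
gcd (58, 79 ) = 1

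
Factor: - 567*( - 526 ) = 2^1*3^4*7^1*263^1= 298242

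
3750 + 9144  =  12894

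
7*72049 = 504343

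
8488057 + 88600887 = 97088944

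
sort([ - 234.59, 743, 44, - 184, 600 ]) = [ - 234.59, - 184,44,600,  743]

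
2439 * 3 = 7317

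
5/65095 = 1/13019 =0.00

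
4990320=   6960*717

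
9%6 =3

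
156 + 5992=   6148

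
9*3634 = 32706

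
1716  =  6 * 286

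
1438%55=8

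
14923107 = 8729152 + 6193955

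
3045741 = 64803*47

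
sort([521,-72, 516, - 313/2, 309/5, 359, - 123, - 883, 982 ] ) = [ - 883, - 313/2, - 123, - 72, 309/5, 359, 516,521, 982]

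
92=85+7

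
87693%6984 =3885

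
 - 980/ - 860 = 49/43= 1.14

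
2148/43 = 2148/43 =49.95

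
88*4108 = 361504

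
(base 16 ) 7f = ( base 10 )127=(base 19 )6D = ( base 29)4b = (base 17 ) 78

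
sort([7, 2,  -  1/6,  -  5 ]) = [ - 5, - 1/6, 2, 7] 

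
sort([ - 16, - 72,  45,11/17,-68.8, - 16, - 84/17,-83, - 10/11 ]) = [ - 83 , - 72, - 68.8, - 16, - 16, - 84/17, -10/11,  11/17,45 ]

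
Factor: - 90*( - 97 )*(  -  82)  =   - 715860=- 2^2*3^2*5^1*41^1*97^1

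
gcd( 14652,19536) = 4884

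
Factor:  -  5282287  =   - 421^1*12547^1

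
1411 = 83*17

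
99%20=19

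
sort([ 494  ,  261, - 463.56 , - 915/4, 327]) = [ - 463.56, - 915/4,261, 327, 494] 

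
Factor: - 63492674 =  - 2^1*7^1*773^1*5867^1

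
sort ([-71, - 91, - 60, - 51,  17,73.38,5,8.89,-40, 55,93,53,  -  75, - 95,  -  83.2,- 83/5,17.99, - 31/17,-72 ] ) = [ -95, - 91,  -  83.2, - 75, - 72,-71, - 60, - 51,-40, - 83/5, - 31/17  ,  5,8.89,17,17.99,53,55 , 73.38  ,  93 ]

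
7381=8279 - 898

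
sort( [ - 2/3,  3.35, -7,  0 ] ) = [- 7, - 2/3, 0 , 3.35]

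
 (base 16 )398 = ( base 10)920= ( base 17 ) 332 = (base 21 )21h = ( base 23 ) 1H0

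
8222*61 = 501542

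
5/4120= 1/824 =0.00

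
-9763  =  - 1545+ - 8218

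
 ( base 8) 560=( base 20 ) i8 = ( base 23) g0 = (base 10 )368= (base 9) 448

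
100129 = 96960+3169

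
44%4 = 0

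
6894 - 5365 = 1529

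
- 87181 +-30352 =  - 117533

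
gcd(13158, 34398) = 18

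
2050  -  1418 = 632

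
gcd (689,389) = 1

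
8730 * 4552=39738960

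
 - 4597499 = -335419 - 4262080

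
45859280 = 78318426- 32459146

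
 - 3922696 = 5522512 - 9445208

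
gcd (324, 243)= 81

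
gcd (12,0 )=12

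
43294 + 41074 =84368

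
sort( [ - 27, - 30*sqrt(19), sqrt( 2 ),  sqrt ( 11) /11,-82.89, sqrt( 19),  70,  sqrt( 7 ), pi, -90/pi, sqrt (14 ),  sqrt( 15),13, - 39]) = [ - 30*sqrt(19 ), - 82.89,-39, -90/pi,-27,sqrt ( 11 ) /11, sqrt( 2), sqrt( 7),pi,sqrt( 14), sqrt( 15 ),sqrt(19 ),13,70 ]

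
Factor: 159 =3^1*53^1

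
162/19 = 162/19 = 8.53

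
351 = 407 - 56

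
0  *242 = 0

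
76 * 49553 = 3766028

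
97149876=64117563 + 33032313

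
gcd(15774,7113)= 3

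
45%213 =45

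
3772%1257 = 1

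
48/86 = 24/43= 0.56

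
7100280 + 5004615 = 12104895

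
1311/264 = 4 + 85/88 = 4.97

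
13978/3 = 13978/3  =  4659.33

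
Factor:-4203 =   -  3^2*467^1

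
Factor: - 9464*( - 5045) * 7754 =370221553520 = 2^4*5^1*7^1*13^2*1009^1*3877^1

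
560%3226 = 560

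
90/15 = 6 = 6.00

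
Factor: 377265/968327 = 3^1*5^1*7^1  *37^( - 1 )*3593^1*26171^( - 1)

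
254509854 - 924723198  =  -670213344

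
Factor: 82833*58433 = 4840180689 = 3^1*71^1*823^1*27611^1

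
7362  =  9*818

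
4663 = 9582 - 4919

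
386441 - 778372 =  - 391931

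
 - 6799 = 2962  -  9761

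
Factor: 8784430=2^1 *5^1*878443^1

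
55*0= 0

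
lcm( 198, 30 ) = 990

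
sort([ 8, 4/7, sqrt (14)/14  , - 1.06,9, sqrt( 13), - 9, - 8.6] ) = [-9,-8.6,-1.06, sqrt (14) /14,4/7, sqrt(13), 8,9]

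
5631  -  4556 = 1075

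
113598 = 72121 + 41477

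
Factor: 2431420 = 2^2*5^1 * 121571^1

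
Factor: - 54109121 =- 11^1*4919011^1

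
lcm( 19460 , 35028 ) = 175140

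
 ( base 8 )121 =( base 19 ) 45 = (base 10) 81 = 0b1010001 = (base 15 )56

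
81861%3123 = 663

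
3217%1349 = 519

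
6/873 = 2/291=0.01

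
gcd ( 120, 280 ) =40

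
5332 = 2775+2557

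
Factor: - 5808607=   -  7^2*118543^1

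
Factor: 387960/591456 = 2^ (  -  2 )*5^1*53^1*101^( - 1)= 265/404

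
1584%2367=1584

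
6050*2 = 12100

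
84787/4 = 21196 +3/4 = 21196.75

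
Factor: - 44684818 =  - 2^1*61^1 *366269^1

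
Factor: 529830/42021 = 290/23= 2^1*5^1*23^( - 1)*  29^1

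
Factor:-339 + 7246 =6907 = 6907^1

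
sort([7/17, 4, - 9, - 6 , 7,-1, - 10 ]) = [ - 10, - 9, - 6,-1,7/17,  4, 7]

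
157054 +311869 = 468923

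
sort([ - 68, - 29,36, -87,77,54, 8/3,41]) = [ - 87, - 68,  -  29,  8/3,36, 41,54,77] 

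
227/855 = 227/855 = 0.27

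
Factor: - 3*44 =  - 132 = - 2^2*3^1*11^1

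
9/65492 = 9/65492 = 0.00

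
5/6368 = 5/6368 = 0.00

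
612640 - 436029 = 176611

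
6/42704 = 3/21352 =0.00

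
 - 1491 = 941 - 2432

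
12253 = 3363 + 8890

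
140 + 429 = 569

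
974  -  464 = 510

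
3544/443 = 8= 8.00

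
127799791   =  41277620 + 86522171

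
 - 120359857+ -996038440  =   - 1116398297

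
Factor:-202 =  - 2^1*101^1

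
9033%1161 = 906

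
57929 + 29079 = 87008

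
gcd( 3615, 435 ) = 15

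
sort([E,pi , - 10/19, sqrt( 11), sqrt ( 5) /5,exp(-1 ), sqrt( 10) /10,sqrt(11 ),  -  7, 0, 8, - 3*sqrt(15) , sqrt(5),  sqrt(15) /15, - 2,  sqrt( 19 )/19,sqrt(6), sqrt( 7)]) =[ - 3 *sqrt( 15 ) , - 7, - 2, - 10/19,0,sqrt( 19)/19, sqrt( 15 )/15, sqrt(10 )/10,  exp( - 1), sqrt( 5)/5,  sqrt( 5),sqrt( 6), sqrt(7),E, pi,sqrt(11 ),sqrt( 11 ),8]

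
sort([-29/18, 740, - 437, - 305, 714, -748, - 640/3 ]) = [ - 748, - 437, - 305, - 640/3, - 29/18,714,740] 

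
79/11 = 7 + 2/11 = 7.18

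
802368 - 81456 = 720912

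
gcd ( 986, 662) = 2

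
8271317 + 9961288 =18232605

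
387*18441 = 7136667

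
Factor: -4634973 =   -  3^2*7^1*73571^1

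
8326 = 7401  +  925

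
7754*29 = 224866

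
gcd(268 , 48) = 4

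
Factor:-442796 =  - 2^2*23^1*4813^1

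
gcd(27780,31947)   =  1389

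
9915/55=180 + 3/11 = 180.27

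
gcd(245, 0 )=245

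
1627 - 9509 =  - 7882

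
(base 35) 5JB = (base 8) 15221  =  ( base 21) f8i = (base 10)6801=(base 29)82f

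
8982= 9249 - 267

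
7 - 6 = 1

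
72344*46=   3327824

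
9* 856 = 7704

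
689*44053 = 30352517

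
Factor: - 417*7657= - 3^1 * 13^1*19^1 * 31^1*139^1 =-  3192969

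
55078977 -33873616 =21205361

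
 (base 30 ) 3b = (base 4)1211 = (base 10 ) 101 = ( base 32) 35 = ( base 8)145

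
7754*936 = 7257744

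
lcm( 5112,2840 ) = 25560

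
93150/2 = 46575 = 46575.00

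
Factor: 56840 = 2^3 * 5^1*7^2*29^1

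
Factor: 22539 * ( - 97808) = -2204494512 = -2^4*3^1*11^1 * 683^1 * 6113^1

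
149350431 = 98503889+50846542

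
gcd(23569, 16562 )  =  637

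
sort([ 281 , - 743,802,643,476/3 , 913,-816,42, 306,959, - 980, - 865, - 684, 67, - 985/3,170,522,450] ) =[ - 980, - 865, -816, - 743, - 684,-985/3, 42,  67,476/3, 170,281 , 306, 450, 522, 643, 802 , 913, 959]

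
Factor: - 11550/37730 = - 15/49 = - 3^1*5^1*7^(  -  2) 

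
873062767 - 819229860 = 53832907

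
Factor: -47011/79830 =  - 53/90 = - 2^(  -  1)*3^(- 2) * 5^( -1)*53^1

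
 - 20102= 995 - 21097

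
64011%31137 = 1737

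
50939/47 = 1083 + 38/47 = 1083.81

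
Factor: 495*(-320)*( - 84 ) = 13305600= 2^8 * 3^3*5^2*7^1*11^1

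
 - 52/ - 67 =52/67 = 0.78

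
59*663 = 39117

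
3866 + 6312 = 10178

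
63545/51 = 63545/51=1245.98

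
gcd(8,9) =1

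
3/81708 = 1/27236 = 0.00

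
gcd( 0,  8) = 8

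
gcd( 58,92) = 2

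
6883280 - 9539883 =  - 2656603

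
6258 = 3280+2978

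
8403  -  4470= 3933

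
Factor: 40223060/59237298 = 20111530/29618649 = 2^1*3^(-3)*5^1*43^1* 59^( - 1 )*18593^( - 1 )* 46771^1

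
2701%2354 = 347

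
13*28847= 375011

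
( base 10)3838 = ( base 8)7376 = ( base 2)111011111110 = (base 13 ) 1993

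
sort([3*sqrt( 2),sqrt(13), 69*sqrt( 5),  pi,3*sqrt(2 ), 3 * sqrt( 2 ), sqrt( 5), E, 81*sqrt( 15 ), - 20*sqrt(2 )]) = [  -  20*sqrt( 2 ), sqrt( 5), E,pi , sqrt( 13 ), 3*sqrt(2), 3*sqrt(2),3*sqrt(2 ),69*sqrt(5 ),81 * sqrt (15)] 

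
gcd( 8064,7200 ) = 288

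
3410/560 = 6 + 5/56 = 6.09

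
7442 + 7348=14790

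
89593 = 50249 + 39344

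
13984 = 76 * 184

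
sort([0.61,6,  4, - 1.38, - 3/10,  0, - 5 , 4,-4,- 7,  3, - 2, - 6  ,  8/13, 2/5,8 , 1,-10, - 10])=[  -  10, - 10,- 7, - 6, - 5, - 4,-2, - 1.38, - 3/10, 0, 2/5, 0.61,8/13, 1,  3,4, 4,6,8]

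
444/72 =6 + 1/6 = 6.17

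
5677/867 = 6 + 475/867 = 6.55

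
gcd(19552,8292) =4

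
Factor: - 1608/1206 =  - 2^2*3^( - 1) = -  4/3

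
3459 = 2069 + 1390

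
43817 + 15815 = 59632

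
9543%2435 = 2238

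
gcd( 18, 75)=3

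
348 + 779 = 1127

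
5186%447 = 269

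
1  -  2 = -1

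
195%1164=195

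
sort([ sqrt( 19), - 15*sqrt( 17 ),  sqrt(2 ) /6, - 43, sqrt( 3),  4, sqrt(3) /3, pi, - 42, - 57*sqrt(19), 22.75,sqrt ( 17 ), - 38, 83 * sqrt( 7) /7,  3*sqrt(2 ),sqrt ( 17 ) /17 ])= [ - 57*sqrt( 19), - 15*sqrt(17 ),-43, - 42, - 38, sqrt( 2)/6, sqrt( 17)/17,  sqrt(3 ) /3, sqrt(3 ), pi, 4, sqrt( 17), 3*sqrt( 2 ), sqrt(19 ) , 22.75, 83*sqrt( 7)/7]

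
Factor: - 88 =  - 2^3*11^1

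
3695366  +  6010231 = 9705597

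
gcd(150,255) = 15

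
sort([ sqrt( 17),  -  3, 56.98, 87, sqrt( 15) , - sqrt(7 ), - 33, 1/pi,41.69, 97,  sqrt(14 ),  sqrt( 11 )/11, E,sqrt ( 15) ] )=[-33, - 3, - sqrt( 7), sqrt( 11 ) /11, 1/pi,  E,sqrt( 14), sqrt( 15), sqrt(15), sqrt( 17), 41.69, 56.98,87, 97 ] 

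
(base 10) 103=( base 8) 147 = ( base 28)3j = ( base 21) 4J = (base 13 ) 7C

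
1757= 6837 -5080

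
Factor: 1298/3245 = 2/5 = 2^1*5^( - 1 )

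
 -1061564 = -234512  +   - 827052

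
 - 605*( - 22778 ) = 13780690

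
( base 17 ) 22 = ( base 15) 26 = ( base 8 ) 44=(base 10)36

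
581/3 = 193 + 2/3 = 193.67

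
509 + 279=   788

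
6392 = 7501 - 1109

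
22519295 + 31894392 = 54413687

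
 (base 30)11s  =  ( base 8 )1676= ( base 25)1d8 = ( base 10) 958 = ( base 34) s6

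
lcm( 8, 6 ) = 24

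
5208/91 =57 + 3/13 = 57.23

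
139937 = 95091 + 44846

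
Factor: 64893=3^1 *97^1*223^1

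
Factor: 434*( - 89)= - 2^1 * 7^1*31^1*89^1 = - 38626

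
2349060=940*2499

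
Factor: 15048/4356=38/11 = 2^1 * 11^( - 1)*19^1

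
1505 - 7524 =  - 6019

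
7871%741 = 461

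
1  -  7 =-6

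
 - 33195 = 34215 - 67410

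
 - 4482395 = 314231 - 4796626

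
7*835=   5845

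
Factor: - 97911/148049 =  - 207/313 = -3^2*23^1*313^( - 1) 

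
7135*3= 21405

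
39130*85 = 3326050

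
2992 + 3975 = 6967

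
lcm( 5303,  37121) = 37121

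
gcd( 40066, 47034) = 1742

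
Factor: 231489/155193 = 267/179  =  3^1*  89^1*179^( - 1)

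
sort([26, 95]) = [26 , 95]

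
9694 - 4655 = 5039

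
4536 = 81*56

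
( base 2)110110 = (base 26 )22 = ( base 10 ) 54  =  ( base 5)204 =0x36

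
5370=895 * 6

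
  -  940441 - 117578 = -1058019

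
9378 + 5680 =15058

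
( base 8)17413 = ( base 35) 6h2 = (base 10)7947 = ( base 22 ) g95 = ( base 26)BJH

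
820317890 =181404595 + 638913295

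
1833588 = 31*59148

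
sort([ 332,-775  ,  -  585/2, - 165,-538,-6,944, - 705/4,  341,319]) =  [-775,-538, - 585/2, - 705/4,-165, - 6,319, 332, 341,  944] 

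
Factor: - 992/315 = -2^5 * 3^(-2) *5^( - 1)*7^(-1)*31^1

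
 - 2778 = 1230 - 4008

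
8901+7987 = 16888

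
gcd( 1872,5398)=2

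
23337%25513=23337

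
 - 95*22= - 2090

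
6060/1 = 6060 = 6060.00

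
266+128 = 394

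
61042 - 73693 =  - 12651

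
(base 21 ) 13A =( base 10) 514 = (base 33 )fj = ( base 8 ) 1002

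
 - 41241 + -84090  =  -125331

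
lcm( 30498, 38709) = 1006434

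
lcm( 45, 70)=630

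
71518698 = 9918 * 7211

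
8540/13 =8540/13 = 656.92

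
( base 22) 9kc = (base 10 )4808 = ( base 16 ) 12C8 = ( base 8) 11310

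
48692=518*94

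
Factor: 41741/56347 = 623/841 = 7^1*29^(-2) * 89^1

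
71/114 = 71/114 = 0.62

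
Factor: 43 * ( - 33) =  - 1419=- 3^1 * 11^1*43^1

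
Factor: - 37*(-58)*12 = 2^3*3^1*29^1*37^1 = 25752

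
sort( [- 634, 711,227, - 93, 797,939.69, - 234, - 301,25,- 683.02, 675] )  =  [ - 683.02,  -  634,  -  301,-234, - 93,25, 227, 675,  711, 797,  939.69]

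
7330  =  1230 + 6100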